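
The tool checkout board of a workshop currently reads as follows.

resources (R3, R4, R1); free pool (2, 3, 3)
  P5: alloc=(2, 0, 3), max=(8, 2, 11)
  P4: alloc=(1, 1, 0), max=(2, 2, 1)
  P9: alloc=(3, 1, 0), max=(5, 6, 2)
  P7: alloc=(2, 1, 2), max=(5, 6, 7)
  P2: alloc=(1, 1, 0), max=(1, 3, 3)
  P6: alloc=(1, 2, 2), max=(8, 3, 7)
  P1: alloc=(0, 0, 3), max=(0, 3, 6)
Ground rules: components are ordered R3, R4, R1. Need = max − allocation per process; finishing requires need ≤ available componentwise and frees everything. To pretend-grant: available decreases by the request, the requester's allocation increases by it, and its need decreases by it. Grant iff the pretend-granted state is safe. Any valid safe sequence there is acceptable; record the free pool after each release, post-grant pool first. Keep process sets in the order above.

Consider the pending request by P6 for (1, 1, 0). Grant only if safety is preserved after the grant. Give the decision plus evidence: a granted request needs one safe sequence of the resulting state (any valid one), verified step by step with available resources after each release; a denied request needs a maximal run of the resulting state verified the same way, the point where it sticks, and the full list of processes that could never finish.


DENY. Granting would leave the state unsafe.
Key observation: after P4, P2, P1 the pool peaks at (3, 4, 6), and each blocked process is short somewhere: P5 on R3, R1; P9 on R4; P7 on R4; P6 on R3.
Pretend the grant happened; the run P4, P2, P1 goes as far as possible. Check, step by step:
  pool = (1, 2, 3)
  run P4 (needs (1, 1, 1), free (1, 2, 3)); after release of (1, 1, 0) the pool is (2, 3, 3)
  run P2 (needs (0, 2, 3), free (2, 3, 3)); after release of (1, 1, 0) the pool is (3, 4, 3)
  run P1 (needs (0, 3, 3), free (3, 4, 3)); after release of (0, 0, 3) the pool is (3, 4, 6)
  P5 cannot run: need (6, 2, 8) vs free (3, 4, 6) (insufficient R3 and R1)
  P9 cannot run: need (2, 5, 2) vs free (3, 4, 6) (insufficient R4)
  P7 cannot run: need (3, 5, 5) vs free (3, 4, 6) (insufficient R4)
  P6 cannot run: need (6, 0, 5) vs free (3, 4, 6) (insufficient R3)
Had the request been granted, P5, P9, P7 and P6 could never finish.


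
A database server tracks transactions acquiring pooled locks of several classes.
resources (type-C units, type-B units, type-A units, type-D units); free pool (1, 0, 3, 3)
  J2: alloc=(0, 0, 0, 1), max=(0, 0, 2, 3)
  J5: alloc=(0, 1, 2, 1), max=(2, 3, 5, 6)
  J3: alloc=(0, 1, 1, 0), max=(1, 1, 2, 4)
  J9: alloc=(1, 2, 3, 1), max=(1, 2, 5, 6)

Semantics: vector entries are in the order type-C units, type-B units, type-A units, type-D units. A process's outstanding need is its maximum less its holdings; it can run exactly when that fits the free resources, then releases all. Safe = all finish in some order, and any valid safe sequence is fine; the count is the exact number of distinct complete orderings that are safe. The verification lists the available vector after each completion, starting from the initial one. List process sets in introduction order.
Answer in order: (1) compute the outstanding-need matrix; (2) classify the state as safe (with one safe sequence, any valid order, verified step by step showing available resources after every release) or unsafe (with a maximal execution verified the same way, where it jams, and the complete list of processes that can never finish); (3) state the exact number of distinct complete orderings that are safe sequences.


(1) Outstanding need per process (order type-C units, type-B units, type-A units, type-D units):
  J2: (0, 0, 2, 2)
  J5: (2, 2, 3, 5)
  J3: (1, 0, 1, 4)
  J9: (0, 0, 2, 5)
(2) UNSAFE.
Key observation: no order helps: past J2, J3, the free pool tops out at (1, 1, 4, 4), below what each blocked process needs in type-D units.
Going as far as possible: J2, J3; after that, nothing fits. Check, step by step:
  pool = (1, 0, 3, 3)
  J2: need (0, 0, 2, 2) fits (1, 0, 3, 3); releases (0, 0, 0, 1), pool now (1, 0, 3, 4)
  J3: need (1, 0, 1, 4) fits (1, 0, 3, 4); releases (0, 1, 1, 0), pool now (1, 1, 4, 4)
  J5 still needs (2, 2, 3, 5) but only (1, 1, 4, 4) is free — short on type-C units, type-B units and type-D units
  J9 still needs (0, 0, 2, 5) but only (1, 1, 4, 4) is free — short on type-D units
Permanently blocked: J5 and J9.
(3) Precisely 0 of the possible complete orderings are safe sequences.


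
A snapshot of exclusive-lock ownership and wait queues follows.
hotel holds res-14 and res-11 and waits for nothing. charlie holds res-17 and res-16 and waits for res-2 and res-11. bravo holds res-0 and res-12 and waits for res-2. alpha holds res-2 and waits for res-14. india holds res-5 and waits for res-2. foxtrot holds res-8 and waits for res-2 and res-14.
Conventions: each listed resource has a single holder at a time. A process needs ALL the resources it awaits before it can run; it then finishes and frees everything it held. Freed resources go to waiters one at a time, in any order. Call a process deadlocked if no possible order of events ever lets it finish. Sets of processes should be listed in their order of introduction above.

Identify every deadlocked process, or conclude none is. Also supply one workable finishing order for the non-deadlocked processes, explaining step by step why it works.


The deadlocked set is empty.
Key observation: the wait relation is loop-free; peeling off processes with no waits unwinds the whole state.
A valid finishing order for the others: hotel, alpha, charlie, bravo, foxtrot, india.
Step-by-step check:
  hotel waits on nothing -> runs at once and releases res-14 and res-11
  alpha waits on res-14 — all released -> runs and releases res-2
  charlie waits on res-2 and res-11 — all released -> runs and releases res-17 and res-16
  bravo waits on res-2 — all released -> runs and releases res-0 and res-12
  foxtrot waits on res-2 and res-14 — all released -> runs and releases res-8
  india waits on res-2 — all released -> runs and releases res-5


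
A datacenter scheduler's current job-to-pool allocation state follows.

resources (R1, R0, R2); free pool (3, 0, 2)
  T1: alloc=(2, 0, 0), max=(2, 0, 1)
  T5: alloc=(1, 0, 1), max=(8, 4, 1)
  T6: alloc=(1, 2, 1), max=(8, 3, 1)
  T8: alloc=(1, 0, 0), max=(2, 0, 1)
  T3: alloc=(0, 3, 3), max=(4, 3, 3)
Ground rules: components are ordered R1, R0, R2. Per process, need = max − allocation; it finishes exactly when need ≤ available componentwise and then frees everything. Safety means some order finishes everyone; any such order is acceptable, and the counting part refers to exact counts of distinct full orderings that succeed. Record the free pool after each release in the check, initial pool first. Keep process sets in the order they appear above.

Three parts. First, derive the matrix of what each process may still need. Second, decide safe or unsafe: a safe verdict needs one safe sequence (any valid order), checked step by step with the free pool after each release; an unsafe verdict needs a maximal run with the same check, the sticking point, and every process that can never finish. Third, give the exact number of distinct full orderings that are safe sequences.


(1) Outstanding need per process (order R1, R0, R2):
  T1: (0, 0, 1)
  T5: (7, 4, 0)
  T6: (7, 1, 0)
  T8: (1, 0, 1)
  T3: (4, 0, 0)
(2) UNSAFE — no complete ordering exists.
Key observation: once T8, T1, T3 finish, the pool peaks at (6, 3, 5) — and every remaining process still needs more R1 than that.
Going as far as possible: T8, T1, T3; after that, nothing fits. Step-by-step check:
  pool = (3, 0, 2)
  T8: need (1, 0, 1) fits (3, 0, 2); releases (1, 0, 0), pool now (4, 0, 2)
  T1: need (0, 0, 1) fits (4, 0, 2); releases (2, 0, 0), pool now (6, 0, 2)
  T3: need (4, 0, 0) fits (6, 0, 2); releases (0, 3, 3), pool now (6, 3, 5)
  blocked: T5 wants (7, 4, 0), pool (6, 3, 5) — not enough R1 and R0
  blocked: T6 wants (7, 1, 0), pool (6, 3, 5) — not enough R1
Processes that can never finish: T5 and T6.
(3) Precisely 0 of the possible complete orderings are safe sequences.


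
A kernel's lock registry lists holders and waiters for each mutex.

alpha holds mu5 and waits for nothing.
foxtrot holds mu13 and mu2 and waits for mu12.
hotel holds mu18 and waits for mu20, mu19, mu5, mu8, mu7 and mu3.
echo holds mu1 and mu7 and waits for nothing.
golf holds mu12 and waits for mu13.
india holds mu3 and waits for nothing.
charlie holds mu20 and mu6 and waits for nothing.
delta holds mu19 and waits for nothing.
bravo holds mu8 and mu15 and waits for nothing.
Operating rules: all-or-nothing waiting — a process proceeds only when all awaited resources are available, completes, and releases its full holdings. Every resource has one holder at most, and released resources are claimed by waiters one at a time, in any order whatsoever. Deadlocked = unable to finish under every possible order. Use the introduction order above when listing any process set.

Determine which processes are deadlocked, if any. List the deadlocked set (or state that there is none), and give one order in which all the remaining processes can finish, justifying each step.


Deadlocked: foxtrot and golf.
Key observation: the waits loop around foxtrot -> golf -> foxtrot with no way out; no other process is dragged down with it.
One completion order for the rest: alpha, bravo, echo, charlie, delta, india, hotel.
Verifying each step:
  alpha waits on nothing -> runs at once and releases mu5
  bravo waits on nothing -> runs at once and releases mu8 and mu15
  echo waits on nothing -> runs at once and releases mu1 and mu7
  charlie waits on nothing -> runs at once and releases mu20 and mu6
  delta waits on nothing -> runs at once and releases mu19
  india waits on nothing -> runs at once and releases mu3
  hotel: everything it awaited (mu20, mu19, mu5, mu8, mu7 and mu3) is free; runs, freeing mu18


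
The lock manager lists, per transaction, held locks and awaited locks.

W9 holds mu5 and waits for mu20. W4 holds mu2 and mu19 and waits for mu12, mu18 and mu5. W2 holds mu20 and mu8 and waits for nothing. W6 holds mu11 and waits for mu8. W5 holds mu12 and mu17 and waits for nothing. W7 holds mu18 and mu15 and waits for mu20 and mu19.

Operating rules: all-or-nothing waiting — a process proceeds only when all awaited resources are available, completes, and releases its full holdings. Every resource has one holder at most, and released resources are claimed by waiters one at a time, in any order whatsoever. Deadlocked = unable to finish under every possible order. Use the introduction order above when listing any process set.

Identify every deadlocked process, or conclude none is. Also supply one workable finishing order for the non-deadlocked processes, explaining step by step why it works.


The deadlocked set is W4 and W7.
Key observation: nobody on the ring W4 -> W7 -> W4 can start until another member finishes, which never happens; no other process is dragged down with it.
One completion order for the rest: W2, W9, W6, W5.
Walking it through:
  W2: no waits; runs immediately, freeing mu20 and mu8
  run W9 (all its waits — mu20 — are resolved); releases mu5
  run W6 (all its waits — mu8 — are resolved); releases mu11
  W5: no waits; runs immediately, freeing mu12 and mu17


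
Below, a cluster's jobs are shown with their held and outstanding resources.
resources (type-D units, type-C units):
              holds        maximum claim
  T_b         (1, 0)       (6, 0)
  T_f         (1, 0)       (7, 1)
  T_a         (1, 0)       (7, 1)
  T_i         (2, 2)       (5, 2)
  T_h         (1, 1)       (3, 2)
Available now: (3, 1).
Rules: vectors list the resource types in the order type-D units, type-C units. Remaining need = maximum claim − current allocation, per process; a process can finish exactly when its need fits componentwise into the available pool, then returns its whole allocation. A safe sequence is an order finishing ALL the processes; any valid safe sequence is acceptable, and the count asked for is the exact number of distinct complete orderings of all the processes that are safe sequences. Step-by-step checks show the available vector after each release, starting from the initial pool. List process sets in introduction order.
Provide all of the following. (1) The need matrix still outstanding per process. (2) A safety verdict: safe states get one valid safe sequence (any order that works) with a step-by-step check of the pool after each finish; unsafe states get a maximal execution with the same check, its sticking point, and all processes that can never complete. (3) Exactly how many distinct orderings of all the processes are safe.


(1) Outstanding need per process (order type-D units, type-C units):
  T_b: (5, 0)
  T_f: (6, 1)
  T_a: (6, 1)
  T_i: (3, 0)
  T_h: (2, 1)
(2) The state is SAFE; one workable sequence: T_i, T_h, T_f, T_a, T_b.
Key observation: reading the order forward, T_i is the first process whose need (3, 0) meets the free pool (3, 1) exactly on a resource it requests.
Check, step by step:
  pool = (3, 1)
  run T_i (needs (3, 0), free (3, 1)); after release of (2, 2) the pool is (5, 3)
  run T_h (needs (2, 1), free (5, 3)); after release of (1, 1) the pool is (6, 4)
  run T_f (needs (6, 1), free (6, 4)); after release of (1, 0) the pool is (7, 4)
  run T_a (needs (6, 1), free (7, 4)); after release of (1, 0) the pool is (8, 4)
  run T_b (needs (5, 0), free (8, 4)); after release of (1, 0) the pool is (9, 4)
(3) The exact count: 18 of the possible complete orderings are safe sequences.


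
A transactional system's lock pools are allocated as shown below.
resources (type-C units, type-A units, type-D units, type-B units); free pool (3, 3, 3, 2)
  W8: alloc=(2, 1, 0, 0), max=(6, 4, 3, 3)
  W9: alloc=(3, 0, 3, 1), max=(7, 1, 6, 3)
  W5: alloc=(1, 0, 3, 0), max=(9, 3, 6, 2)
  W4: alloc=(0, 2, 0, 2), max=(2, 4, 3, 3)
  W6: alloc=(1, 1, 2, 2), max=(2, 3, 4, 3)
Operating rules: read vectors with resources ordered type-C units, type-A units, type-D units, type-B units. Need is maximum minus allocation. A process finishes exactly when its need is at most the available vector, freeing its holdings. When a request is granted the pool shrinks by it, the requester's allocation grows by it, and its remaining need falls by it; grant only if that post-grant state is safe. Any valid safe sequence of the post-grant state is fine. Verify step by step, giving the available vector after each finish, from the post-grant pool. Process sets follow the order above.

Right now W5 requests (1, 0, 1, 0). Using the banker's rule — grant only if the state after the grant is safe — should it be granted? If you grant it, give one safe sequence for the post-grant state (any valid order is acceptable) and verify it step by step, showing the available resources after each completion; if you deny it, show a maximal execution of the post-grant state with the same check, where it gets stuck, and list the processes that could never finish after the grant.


DENY: after the grant no complete ordering would exist.
Key observation: the pool after W6, W4 is (3, 6, 4, 6); every surviving request exceeds it in type-C units, so progress ends there.
Pretend the grant happened; the run W6, W4 goes as far as possible. Step-by-step check:
  pool = (2, 3, 2, 2)
  run W6 (needs (1, 2, 2, 1), free (2, 3, 2, 2)); after release of (1, 1, 2, 2) the pool is (3, 4, 4, 4)
  run W4 (needs (2, 2, 3, 1), free (3, 4, 4, 4)); after release of (0, 2, 0, 2) the pool is (3, 6, 4, 6)
  blocked: W8 wants (4, 3, 3, 3), pool (3, 6, 4, 6) — not enough type-C units
  blocked: W9 wants (4, 1, 3, 2), pool (3, 6, 4, 6) — not enough type-C units
  blocked: W5 wants (7, 3, 2, 2), pool (3, 6, 4, 6) — not enough type-C units
Processes that could never finish after the grant: W8, W9 and W5.


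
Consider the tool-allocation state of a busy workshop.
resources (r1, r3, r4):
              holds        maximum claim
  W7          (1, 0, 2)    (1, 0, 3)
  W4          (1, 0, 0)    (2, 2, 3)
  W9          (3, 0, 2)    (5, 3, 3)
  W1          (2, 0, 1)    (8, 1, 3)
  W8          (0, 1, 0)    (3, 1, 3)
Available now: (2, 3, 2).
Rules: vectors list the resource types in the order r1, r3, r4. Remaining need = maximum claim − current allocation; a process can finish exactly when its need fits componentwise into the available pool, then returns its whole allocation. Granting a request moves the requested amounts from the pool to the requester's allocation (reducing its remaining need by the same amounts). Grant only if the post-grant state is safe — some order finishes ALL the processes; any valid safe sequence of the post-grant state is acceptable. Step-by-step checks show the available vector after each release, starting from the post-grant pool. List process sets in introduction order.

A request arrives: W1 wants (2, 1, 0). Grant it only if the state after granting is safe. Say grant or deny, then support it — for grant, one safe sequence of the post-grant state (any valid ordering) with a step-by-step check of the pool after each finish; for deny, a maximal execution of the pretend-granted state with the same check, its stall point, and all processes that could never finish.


DENY. Granting would leave the state unsafe.
Key observation: after W7, W4 the pool peaks at (2, 2, 4), and each blocked process is short somewhere: W9 on r3; W1 on r1; W8 on r1.
Pretend the grant happened; the run W7, W4 goes as far as possible. Step-by-step check:
  pool = (0, 2, 2)
  run W7 (needs (0, 0, 1), free (0, 2, 2)); after release of (1, 0, 2) the pool is (1, 2, 4)
  run W4 (needs (1, 2, 3), free (1, 2, 4)); after release of (1, 0, 0) the pool is (2, 2, 4)
  W9 cannot run: need (2, 3, 1) vs free (2, 2, 4) (insufficient r3)
  W1 cannot run: need (4, 0, 2) vs free (2, 2, 4) (insufficient r1)
  W8 cannot run: need (3, 0, 3) vs free (2, 2, 4) (insufficient r1)
Processes that could never finish after the grant: W9, W1 and W8.


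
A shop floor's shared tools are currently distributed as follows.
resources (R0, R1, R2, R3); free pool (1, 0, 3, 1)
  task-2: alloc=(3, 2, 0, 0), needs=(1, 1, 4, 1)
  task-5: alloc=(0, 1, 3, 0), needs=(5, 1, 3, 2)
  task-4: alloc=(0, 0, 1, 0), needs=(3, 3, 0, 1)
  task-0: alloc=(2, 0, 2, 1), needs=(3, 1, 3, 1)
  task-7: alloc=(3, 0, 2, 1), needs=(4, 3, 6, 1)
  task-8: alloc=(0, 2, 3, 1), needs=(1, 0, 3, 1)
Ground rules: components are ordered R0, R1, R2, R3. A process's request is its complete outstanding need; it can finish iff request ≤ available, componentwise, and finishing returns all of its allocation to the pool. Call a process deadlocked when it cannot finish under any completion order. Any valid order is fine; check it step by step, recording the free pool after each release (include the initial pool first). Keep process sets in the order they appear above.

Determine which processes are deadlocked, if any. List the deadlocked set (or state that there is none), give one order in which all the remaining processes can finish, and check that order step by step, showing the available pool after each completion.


The deadlocked set is empty.
Key observation: task-8 fits the free pool immediately, and its release cascades until everyone finishes.
The rest can finish in the order task-8, task-2, task-4, task-7, task-5, task-0. Walking it through:
  pool = (1, 0, 3, 1)
  task-8 needs (1, 0, 3, 1) <= (1, 0, 3, 1) -> finishes; pool += (0, 2, 3, 1) = (1, 2, 6, 2)
  task-2 needs (1, 1, 4, 1) <= (1, 2, 6, 2) -> finishes; pool += (3, 2, 0, 0) = (4, 4, 6, 2)
  task-4 needs (3, 3, 0, 1) <= (4, 4, 6, 2) -> finishes; pool += (0, 0, 1, 0) = (4, 4, 7, 2)
  task-7 needs (4, 3, 6, 1) <= (4, 4, 7, 2) -> finishes; pool += (3, 0, 2, 1) = (7, 4, 9, 3)
  task-5 needs (5, 1, 3, 2) <= (7, 4, 9, 3) -> finishes; pool += (0, 1, 3, 0) = (7, 5, 12, 3)
  task-0 needs (3, 1, 3, 1) <= (7, 5, 12, 3) -> finishes; pool += (2, 0, 2, 1) = (9, 5, 14, 4)


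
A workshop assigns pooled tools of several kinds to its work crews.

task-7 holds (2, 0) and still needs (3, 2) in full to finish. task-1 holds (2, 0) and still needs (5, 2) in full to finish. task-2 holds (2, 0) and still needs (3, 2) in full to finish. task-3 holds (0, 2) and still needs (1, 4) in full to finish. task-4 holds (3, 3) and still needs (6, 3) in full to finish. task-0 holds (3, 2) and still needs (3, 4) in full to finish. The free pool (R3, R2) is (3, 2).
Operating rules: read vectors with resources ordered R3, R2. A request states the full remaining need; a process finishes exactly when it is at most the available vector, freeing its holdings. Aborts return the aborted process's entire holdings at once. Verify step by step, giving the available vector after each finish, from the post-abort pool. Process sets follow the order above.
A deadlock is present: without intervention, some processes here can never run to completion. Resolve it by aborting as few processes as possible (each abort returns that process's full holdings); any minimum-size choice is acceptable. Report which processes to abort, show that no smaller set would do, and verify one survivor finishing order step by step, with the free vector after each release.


Minimum abort set: task-4.
Key observation: aborting task-4 returns (3, 3), and task-3 — hopeless before — runs at step 3 with the returned capacity in the pool.
Why nothing smaller works: aborting no one leaves the state deadlocked as given.
The survivors complete as task-7, task-1, task-3, task-2, task-0. Verifying each step (starting from the post-abort pool):
  pool = (6, 5)
  run task-7 (needs (3, 2), free (6, 5)); after release of (2, 0) the pool is (8, 5)
  run task-1 (needs (5, 2), free (8, 5)); after release of (2, 0) the pool is (10, 5)
  run task-3 (needs (1, 4), free (10, 5)); after release of (0, 2) the pool is (10, 7)
  run task-2 (needs (3, 2), free (10, 7)); after release of (2, 0) the pool is (12, 7)
  run task-0 (needs (3, 4), free (12, 7)); after release of (3, 2) the pool is (15, 9)


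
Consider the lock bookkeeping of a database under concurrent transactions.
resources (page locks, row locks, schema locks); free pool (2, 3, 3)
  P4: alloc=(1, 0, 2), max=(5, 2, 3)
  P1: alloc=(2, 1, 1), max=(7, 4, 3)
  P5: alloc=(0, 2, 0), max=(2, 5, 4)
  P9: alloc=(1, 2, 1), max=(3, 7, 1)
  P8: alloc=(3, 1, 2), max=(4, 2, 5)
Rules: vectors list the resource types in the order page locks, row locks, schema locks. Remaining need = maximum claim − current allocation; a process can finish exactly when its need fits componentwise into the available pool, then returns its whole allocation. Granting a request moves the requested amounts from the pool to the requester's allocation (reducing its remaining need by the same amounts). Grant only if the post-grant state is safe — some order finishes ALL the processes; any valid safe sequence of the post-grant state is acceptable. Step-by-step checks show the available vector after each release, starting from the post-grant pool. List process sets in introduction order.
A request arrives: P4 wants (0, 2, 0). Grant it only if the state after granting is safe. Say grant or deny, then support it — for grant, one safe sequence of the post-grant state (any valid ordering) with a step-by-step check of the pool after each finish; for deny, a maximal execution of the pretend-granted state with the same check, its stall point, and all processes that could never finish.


GRANT: granting preserves safety; a valid post-grant sequence is P8, P4, P1, P9, P5.
Key observation: after the grant the pool drops to (2, 1, 3), which still lets P8 finish first and unwind the rest.
Verifying the post-grant state step by step:
  pool = (2, 1, 3)
  P8 needs (1, 1, 3) <= (2, 1, 3) -> finishes; pool += (3, 1, 2) = (5, 2, 5)
  P4 needs (4, 0, 1) <= (5, 2, 5) -> finishes; pool += (1, 2, 2) = (6, 4, 7)
  P1 needs (5, 3, 2) <= (6, 4, 7) -> finishes; pool += (2, 1, 1) = (8, 5, 8)
  P9 needs (2, 5, 0) <= (8, 5, 8) -> finishes; pool += (1, 2, 1) = (9, 7, 9)
  P5 needs (2, 3, 4) <= (9, 7, 9) -> finishes; pool += (0, 2, 0) = (9, 9, 9)


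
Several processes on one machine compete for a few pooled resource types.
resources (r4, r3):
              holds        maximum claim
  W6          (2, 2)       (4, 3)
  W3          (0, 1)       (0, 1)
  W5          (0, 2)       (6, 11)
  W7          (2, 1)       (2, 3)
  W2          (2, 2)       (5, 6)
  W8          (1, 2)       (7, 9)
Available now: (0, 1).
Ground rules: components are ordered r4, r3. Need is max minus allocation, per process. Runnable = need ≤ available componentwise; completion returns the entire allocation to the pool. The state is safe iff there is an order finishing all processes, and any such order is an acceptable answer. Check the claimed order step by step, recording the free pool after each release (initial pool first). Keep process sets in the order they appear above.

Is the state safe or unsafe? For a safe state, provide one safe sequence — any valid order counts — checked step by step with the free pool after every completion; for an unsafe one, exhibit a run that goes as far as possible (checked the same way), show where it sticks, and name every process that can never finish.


SAFE. One safe sequence: W3, W7, W6, W2, W8, W5.
Key observation: the order's first zero-slack moment is W7 ((0, 2) needed, (0, 2) free — a requested resource with nothing to spare).
Verifying each step:
  pool = (0, 1)
  W3 needs (0, 0) <= (0, 1) -> finishes; pool += (0, 1) = (0, 2)
  W7 needs (0, 2) <= (0, 2) -> finishes; pool += (2, 1) = (2, 3)
  W6 needs (2, 1) <= (2, 3) -> finishes; pool += (2, 2) = (4, 5)
  W2 needs (3, 4) <= (4, 5) -> finishes; pool += (2, 2) = (6, 7)
  W8 needs (6, 7) <= (6, 7) -> finishes; pool += (1, 2) = (7, 9)
  W5 needs (6, 9) <= (7, 9) -> finishes; pool += (0, 2) = (7, 11)


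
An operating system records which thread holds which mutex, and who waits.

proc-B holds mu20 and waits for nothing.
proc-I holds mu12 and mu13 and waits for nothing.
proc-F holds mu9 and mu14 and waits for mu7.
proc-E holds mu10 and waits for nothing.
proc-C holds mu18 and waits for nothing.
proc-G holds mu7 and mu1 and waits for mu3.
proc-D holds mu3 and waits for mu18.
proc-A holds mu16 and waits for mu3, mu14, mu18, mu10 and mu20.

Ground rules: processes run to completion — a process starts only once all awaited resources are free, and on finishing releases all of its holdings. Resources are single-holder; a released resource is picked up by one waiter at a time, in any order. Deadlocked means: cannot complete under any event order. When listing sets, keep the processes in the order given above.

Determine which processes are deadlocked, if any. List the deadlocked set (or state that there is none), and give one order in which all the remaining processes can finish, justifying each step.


No process is deadlocked.
Key observation: the wait relation is loop-free; peeling off processes with no waits unwinds the whole state.
One completion order for the rest: proc-E, proc-C, proc-D, proc-B, proc-G, proc-I, proc-F, proc-A.
Check, step by step:
  run proc-E (it waits on nothing); releases mu10
  run proc-C (it waits on nothing); releases mu18
  proc-D: everything it awaited (mu18) is free; runs, freeing mu3
  run proc-B (it waits on nothing); releases mu20
  proc-G: everything it awaited (mu3) is free; runs, freeing mu7 and mu1
  run proc-I (it waits on nothing); releases mu12 and mu13
  proc-F: everything it awaited (mu7) is free; runs, freeing mu9 and mu14
  proc-A: everything it awaited (mu3, mu14, mu18, mu10 and mu20) is free; runs, freeing mu16


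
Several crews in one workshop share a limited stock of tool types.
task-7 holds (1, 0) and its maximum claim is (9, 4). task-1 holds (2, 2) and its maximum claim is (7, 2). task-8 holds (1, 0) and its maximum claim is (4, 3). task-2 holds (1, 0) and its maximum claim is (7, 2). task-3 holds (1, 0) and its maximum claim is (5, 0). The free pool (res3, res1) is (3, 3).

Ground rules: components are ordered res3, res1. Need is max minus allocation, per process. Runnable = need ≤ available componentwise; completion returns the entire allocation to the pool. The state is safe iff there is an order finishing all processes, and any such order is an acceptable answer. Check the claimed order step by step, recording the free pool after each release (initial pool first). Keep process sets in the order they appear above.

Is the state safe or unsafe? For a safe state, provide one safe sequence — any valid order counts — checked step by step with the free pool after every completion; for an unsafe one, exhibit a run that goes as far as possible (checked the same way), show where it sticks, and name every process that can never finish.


The state is SAFE; one workable sequence: task-8, task-3, task-1, task-2, task-7.
Key observation: the order's first zero-slack moment is task-8 ((3, 3) needed, (3, 3) free — a requested resource with nothing to spare).
Check, step by step:
  pool = (3, 3)
  task-8 needs (3, 3) <= (3, 3) -> finishes; pool += (1, 0) = (4, 3)
  task-3 needs (4, 0) <= (4, 3) -> finishes; pool += (1, 0) = (5, 3)
  task-1 needs (5, 0) <= (5, 3) -> finishes; pool += (2, 2) = (7, 5)
  task-2 needs (6, 2) <= (7, 5) -> finishes; pool += (1, 0) = (8, 5)
  task-7 needs (8, 4) <= (8, 5) -> finishes; pool += (1, 0) = (9, 5)


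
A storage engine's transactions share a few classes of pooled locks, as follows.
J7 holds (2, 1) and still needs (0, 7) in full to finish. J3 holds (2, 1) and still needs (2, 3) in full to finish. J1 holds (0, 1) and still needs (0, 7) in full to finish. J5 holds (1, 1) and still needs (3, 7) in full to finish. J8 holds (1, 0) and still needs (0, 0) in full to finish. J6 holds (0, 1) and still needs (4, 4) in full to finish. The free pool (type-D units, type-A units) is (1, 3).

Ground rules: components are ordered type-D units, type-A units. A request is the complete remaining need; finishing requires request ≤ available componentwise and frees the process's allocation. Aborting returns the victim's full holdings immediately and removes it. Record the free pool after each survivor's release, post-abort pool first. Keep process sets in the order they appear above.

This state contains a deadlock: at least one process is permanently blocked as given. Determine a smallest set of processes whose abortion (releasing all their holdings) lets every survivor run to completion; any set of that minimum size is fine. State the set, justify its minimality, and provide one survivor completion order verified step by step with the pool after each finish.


The answer: abort J7 and J1.
Key observation: J5 had no path to completion before; after the abort of J7 and J1 ((2, 2) returned), step 4 is where it fits.
Minimality, checking each single-abort alternative: J7 alone leaves J1 blocked (short on type-A units); J3 alone leaves J7 blocked (short on type-A units); J1 alone leaves J7 blocked (short on type-A units); J5 alone leaves J7 blocked (short on type-A units); J8 alone leaves J7 blocked (short on type-A units); J6 alone leaves J7 blocked (short on type-A units).
One survivor order: J8, J3, J6, J5. Verifying each step (post-abort pool first):
  pool = (3, 5)
  J8: need (0, 0) fits (3, 5); releases (1, 0), pool now (4, 5)
  J3: need (2, 3) fits (4, 5); releases (2, 1), pool now (6, 6)
  J6: need (4, 4) fits (6, 6); releases (0, 1), pool now (6, 7)
  J5: need (3, 7) fits (6, 7); releases (1, 1), pool now (7, 8)


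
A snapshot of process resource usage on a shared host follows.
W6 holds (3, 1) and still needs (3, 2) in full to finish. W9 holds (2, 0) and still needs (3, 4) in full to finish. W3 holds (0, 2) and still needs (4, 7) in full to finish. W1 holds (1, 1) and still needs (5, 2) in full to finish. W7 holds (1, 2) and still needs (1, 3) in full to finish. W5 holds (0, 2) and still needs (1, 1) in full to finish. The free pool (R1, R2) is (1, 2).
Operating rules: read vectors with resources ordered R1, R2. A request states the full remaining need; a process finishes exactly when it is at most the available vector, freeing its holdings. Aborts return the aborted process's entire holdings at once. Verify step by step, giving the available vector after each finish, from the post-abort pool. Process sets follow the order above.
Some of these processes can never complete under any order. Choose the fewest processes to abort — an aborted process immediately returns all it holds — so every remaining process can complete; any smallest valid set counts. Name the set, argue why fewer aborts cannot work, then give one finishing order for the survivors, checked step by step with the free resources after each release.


The answer: abort W9.
Key observation: no ordering could ever have run W6 before the abort of W9; with (2, 0) back in the pool it fits at step 1.
Minimality: the empty abort set fails — the state is deadlocked as it stands.
The survivors complete as W6, W5, W7, W1, W3. Step-by-step check (starting from the post-abort pool):
  pool = (3, 2)
  run W6 (needs (3, 2), free (3, 2)); after release of (3, 1) the pool is (6, 3)
  run W5 (needs (1, 1), free (6, 3)); after release of (0, 2) the pool is (6, 5)
  run W7 (needs (1, 3), free (6, 5)); after release of (1, 2) the pool is (7, 7)
  run W1 (needs (5, 2), free (7, 7)); after release of (1, 1) the pool is (8, 8)
  run W3 (needs (4, 7), free (8, 8)); after release of (0, 2) the pool is (8, 10)


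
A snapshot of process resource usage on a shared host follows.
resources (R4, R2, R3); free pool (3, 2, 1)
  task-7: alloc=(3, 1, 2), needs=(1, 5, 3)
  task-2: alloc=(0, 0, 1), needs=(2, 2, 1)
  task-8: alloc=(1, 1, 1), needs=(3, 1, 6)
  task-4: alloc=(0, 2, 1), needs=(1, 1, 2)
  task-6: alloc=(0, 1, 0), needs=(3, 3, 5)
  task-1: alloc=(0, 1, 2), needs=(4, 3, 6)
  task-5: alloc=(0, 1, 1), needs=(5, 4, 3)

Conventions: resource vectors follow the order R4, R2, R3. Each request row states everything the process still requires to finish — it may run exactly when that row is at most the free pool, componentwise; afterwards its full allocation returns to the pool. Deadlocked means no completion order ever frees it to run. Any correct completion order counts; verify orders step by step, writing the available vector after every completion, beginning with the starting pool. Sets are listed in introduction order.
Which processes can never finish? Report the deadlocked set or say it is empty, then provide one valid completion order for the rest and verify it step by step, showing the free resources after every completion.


Deadlocked set: task-7, task-8, task-6, task-1 and task-5.
Key observation: after task-2, task-4 the pool peaks at (3, 4, 3), and each blocked process is short somewhere: task-7 on R2; task-8 on R3; task-6 on R3; task-1 on R4, R3; task-5 on R4.
A valid finishing order for the others: task-2, task-4. Walking it through:
  pool = (3, 2, 1)
  task-2: need (2, 2, 1) fits (3, 2, 1); releases (0, 0, 1), pool now (3, 2, 2)
  task-4: need (1, 1, 2) fits (3, 2, 2); releases (0, 2, 1), pool now (3, 4, 3)
The blocked processes can never fit:
  task-7 still needs (1, 5, 3) but only (3, 4, 3) is free — short on R2
  task-8 still needs (3, 1, 6) but only (3, 4, 3) is free — short on R3
  task-6 still needs (3, 3, 5) but only (3, 4, 3) is free — short on R3
  task-1 still needs (4, 3, 6) but only (3, 4, 3) is free — short on R4 and R3
  task-5 still needs (5, 4, 3) but only (3, 4, 3) is free — short on R4


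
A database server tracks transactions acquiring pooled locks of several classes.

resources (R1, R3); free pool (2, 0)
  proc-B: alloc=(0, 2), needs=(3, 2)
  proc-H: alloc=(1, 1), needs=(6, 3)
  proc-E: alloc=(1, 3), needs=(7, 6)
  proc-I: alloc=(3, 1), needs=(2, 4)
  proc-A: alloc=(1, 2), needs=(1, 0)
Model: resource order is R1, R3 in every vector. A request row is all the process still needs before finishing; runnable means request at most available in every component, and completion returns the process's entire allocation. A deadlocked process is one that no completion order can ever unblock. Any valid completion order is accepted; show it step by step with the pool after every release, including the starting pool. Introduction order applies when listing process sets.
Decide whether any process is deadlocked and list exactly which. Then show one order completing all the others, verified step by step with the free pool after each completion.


The deadlocked set is empty.
Key observation: starting with proc-A, each completion frees enough for the next — no one is permanently blocked.
The rest can finish in the order proc-A, proc-B, proc-I, proc-H, proc-E. Check, step by step:
  pool = (2, 0)
  proc-A: need (1, 0) fits (2, 0); releases (1, 2), pool now (3, 2)
  proc-B: need (3, 2) fits (3, 2); releases (0, 2), pool now (3, 4)
  proc-I: need (2, 4) fits (3, 4); releases (3, 1), pool now (6, 5)
  proc-H: need (6, 3) fits (6, 5); releases (1, 1), pool now (7, 6)
  proc-E: need (7, 6) fits (7, 6); releases (1, 3), pool now (8, 9)


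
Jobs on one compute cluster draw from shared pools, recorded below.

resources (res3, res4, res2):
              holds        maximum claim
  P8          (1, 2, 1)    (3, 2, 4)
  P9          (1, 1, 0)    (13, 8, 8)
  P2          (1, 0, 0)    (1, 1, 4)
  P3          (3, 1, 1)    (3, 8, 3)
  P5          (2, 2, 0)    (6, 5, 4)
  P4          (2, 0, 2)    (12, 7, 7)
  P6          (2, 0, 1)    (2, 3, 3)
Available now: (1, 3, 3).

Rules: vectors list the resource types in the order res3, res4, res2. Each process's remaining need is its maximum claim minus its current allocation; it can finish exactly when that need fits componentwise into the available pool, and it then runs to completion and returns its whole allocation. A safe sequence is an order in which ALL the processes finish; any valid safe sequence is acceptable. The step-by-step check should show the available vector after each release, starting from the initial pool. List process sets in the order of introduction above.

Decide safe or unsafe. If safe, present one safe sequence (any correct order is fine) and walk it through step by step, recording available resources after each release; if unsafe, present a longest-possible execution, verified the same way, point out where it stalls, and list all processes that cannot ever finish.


SAFE. One safe sequence: P6, P8, P2, P5, P3, P4, P9.
Key observation: the first exact fit in this order is P6 — it needs (0, 3, 2) with (1, 3, 3) free, meeting a requested resource to the last unit.
Check, step by step:
  pool = (1, 3, 3)
  P6 needs (0, 3, 2) <= (1, 3, 3) -> finishes; pool += (2, 0, 1) = (3, 3, 4)
  P8 needs (2, 0, 3) <= (3, 3, 4) -> finishes; pool += (1, 2, 1) = (4, 5, 5)
  P2 needs (0, 1, 4) <= (4, 5, 5) -> finishes; pool += (1, 0, 0) = (5, 5, 5)
  P5 needs (4, 3, 4) <= (5, 5, 5) -> finishes; pool += (2, 2, 0) = (7, 7, 5)
  P3 needs (0, 7, 2) <= (7, 7, 5) -> finishes; pool += (3, 1, 1) = (10, 8, 6)
  P4 needs (10, 7, 5) <= (10, 8, 6) -> finishes; pool += (2, 0, 2) = (12, 8, 8)
  P9 needs (12, 7, 8) <= (12, 8, 8) -> finishes; pool += (1, 1, 0) = (13, 9, 8)


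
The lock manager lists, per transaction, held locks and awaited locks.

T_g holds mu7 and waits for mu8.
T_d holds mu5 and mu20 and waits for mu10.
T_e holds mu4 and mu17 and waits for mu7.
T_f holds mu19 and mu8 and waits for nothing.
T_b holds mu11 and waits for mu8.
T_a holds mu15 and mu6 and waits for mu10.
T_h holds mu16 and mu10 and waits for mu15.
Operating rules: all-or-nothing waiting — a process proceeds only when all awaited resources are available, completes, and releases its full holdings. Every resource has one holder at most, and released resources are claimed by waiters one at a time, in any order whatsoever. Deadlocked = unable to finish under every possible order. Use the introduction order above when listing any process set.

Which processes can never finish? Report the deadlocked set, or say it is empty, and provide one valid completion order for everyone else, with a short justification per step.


Deadlocked set: T_d, T_a and T_h.
Key observation: the waits loop around T_h -> T_a -> T_h with no way out; T_d waits into the deadlock from upstream.
A valid finishing order for the others: T_f, T_g, T_b, T_e.
Verifying each step:
  run T_f (it waits on nothing); releases mu19 and mu8
  T_g waits on mu8 — all released -> runs and releases mu7
  T_b waits on mu8 — all released -> runs and releases mu11
  T_e waits on mu7 — all released -> runs and releases mu4 and mu17
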